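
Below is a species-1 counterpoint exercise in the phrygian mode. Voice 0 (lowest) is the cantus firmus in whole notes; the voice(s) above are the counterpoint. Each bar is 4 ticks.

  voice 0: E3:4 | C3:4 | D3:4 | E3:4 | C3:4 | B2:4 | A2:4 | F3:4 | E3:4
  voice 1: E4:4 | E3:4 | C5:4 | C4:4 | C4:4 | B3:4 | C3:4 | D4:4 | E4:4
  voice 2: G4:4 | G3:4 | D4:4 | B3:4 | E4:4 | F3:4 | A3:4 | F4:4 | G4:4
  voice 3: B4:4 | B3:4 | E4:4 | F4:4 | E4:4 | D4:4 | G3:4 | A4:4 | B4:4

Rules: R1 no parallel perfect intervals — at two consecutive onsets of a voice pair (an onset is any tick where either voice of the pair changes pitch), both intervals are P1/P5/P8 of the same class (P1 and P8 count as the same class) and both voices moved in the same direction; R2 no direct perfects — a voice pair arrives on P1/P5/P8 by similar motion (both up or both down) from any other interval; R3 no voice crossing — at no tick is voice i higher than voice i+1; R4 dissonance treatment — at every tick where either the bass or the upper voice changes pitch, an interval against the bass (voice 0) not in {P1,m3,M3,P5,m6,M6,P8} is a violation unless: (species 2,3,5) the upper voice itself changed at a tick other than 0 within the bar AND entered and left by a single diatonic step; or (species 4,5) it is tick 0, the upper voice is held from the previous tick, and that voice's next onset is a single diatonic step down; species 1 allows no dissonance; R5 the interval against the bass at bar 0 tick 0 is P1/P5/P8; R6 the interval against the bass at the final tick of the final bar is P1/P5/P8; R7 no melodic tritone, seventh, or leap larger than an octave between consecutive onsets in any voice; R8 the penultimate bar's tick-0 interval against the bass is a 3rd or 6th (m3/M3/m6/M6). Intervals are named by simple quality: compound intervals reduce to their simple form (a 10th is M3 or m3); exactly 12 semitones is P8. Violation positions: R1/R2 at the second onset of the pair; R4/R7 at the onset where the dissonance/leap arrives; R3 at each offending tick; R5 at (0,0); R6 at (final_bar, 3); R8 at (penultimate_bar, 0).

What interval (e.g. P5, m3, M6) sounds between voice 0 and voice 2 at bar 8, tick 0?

m3

voice 0=E3 voice 2=G4 -> m3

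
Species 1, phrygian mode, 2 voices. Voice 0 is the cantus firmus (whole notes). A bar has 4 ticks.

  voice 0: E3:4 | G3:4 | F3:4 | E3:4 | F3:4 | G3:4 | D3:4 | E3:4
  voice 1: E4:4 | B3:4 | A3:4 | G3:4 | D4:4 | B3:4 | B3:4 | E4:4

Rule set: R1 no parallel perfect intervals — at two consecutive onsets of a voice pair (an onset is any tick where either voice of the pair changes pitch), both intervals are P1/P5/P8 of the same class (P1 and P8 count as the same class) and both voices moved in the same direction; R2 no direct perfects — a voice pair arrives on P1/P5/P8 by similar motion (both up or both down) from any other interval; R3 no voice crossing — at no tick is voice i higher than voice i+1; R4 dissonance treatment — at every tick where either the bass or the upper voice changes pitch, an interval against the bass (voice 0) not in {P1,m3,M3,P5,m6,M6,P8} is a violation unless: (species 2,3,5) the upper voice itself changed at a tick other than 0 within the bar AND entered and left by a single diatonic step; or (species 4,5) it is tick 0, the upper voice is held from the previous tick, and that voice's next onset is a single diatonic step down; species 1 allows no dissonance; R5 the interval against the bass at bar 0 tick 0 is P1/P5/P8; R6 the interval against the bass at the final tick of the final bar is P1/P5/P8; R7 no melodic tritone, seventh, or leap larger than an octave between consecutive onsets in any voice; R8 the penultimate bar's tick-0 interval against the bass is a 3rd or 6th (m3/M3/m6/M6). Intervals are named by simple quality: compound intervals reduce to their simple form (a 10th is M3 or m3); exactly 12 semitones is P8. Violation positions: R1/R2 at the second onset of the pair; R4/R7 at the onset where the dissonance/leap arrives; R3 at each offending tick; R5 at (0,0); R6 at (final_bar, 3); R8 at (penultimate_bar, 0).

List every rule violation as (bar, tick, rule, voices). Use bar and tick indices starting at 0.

(7, 0, R2, (0, 1))

bar 0: v0=E3 v1=E4 downbeat P8
bar 1: v0=G3 v1=B3 downbeat M3
bar 2: v0=F3 v1=A3 downbeat M3
bar 3: v0=E3 v1=G3 downbeat m3
bar 4: v0=F3 v1=D4 downbeat M6
bar 5: v0=G3 v1=B3 downbeat M3
bar 6: v0=D3 v1=B3 downbeat M6
bar 7: v0=E3 v1=E4 downbeat P8
  -> R2 @ bar 7 tick 0 v(0, 1): D3/B3 M6 -> E3/E4 P8 similar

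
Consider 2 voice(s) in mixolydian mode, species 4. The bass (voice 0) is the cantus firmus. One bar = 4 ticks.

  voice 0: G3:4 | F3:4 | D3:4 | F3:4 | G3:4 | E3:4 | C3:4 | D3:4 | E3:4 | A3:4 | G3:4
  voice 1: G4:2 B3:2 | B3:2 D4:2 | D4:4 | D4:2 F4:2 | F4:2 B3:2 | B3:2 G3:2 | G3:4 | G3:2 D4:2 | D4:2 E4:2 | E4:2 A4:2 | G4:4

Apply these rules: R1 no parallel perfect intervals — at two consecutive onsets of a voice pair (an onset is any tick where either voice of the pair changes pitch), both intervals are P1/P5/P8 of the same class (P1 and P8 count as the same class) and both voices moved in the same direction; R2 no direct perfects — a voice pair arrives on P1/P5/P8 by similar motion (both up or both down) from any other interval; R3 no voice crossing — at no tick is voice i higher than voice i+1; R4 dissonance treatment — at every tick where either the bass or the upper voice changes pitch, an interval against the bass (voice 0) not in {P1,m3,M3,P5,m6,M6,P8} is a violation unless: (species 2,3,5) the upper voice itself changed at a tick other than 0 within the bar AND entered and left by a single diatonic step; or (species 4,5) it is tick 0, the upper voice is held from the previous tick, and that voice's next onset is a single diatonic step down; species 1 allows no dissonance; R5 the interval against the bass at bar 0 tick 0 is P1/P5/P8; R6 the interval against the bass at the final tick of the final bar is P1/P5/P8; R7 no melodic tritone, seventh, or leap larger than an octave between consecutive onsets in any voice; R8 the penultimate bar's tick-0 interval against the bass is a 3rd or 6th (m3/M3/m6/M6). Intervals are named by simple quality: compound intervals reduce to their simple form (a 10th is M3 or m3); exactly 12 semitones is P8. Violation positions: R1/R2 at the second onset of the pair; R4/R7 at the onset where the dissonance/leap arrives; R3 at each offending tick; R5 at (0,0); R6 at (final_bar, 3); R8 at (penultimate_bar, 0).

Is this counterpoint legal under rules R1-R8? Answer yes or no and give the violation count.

No (7 violations)

bar 0: v0=G3 v1=G4 (P8)
bar 1: v0=F3 v1=B3 (TT)
bar 2: v0=D3 v1=D4 (P8)
bar 3: v0=F3 v1=D4 (M6)
bar 4: v0=G3 v1=F4 (m7)
bar 5: v0=E3 v1=B3 (P5)
bar 6: v0=C3 v1=G3 (P5)
bar 7: v0=D3 v1=G3 (P4)
bar 8: v0=E3 v1=D4 (m7)
bar 9: v0=A3 v1=E4 (P5)
bar 10: v0=G3 v1=G4 (P8)
  R4 @ bar1.0: F3/B3 TT untreated
  R4 @ bar4.0: G3/F4 m7 untreated
  R7 @ bar4.2: F4->B3 leap 6st
  R4 @ bar7.0: D3/G3 P4 untreated
  R4 @ bar8.0: E3/D4 m7 untreated
  R8 @ bar9.0: penult P5 not 3rd/6th
  R1 @ bar10.0: A3/A4 P8 -> G3/G4 P8 similar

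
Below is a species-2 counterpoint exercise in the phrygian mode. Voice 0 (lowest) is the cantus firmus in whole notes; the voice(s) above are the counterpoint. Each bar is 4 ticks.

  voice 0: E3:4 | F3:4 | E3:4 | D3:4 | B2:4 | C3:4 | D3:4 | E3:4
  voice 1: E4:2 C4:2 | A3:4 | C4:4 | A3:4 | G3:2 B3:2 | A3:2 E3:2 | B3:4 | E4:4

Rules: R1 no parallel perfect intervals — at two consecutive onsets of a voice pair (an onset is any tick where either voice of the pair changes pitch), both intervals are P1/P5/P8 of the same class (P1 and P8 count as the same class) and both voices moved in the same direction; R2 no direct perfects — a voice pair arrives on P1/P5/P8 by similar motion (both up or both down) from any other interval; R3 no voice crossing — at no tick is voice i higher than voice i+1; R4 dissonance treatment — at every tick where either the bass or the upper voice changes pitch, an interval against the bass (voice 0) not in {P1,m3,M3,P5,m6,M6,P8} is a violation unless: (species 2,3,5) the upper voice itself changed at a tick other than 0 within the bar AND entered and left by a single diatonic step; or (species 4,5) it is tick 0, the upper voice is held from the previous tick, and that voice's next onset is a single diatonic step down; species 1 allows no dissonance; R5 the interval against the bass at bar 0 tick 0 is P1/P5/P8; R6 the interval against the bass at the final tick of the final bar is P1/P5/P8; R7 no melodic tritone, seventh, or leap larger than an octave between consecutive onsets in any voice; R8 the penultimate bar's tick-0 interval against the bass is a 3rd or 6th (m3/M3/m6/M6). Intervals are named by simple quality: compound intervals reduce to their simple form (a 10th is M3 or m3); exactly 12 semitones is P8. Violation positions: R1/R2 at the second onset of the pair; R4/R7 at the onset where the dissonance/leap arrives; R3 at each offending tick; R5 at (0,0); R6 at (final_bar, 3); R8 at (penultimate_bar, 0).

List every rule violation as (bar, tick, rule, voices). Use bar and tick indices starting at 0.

bar 0: v0=E3 v1=E4 downbeat P8
bar 1: v0=F3 v1=A3 downbeat M3
bar 2: v0=E3 v1=C4 downbeat m6
bar 3: v0=D3 v1=A3 downbeat P5
bar 4: v0=B2 v1=G3 downbeat m6
bar 5: v0=C3 v1=A3 downbeat M6
bar 6: v0=D3 v1=B3 downbeat M6
bar 7: v0=E3 v1=E4 downbeat P8
  -> R2 @ bar 3 tick 0 v(0, 1): E3/C4 m6 -> D3/A3 P5 similar
  -> R2 @ bar 7 tick 0 v(0, 1): D3/B3 M6 -> E3/E4 P8 similar

(3, 0, R2, (0, 1))
(7, 0, R2, (0, 1))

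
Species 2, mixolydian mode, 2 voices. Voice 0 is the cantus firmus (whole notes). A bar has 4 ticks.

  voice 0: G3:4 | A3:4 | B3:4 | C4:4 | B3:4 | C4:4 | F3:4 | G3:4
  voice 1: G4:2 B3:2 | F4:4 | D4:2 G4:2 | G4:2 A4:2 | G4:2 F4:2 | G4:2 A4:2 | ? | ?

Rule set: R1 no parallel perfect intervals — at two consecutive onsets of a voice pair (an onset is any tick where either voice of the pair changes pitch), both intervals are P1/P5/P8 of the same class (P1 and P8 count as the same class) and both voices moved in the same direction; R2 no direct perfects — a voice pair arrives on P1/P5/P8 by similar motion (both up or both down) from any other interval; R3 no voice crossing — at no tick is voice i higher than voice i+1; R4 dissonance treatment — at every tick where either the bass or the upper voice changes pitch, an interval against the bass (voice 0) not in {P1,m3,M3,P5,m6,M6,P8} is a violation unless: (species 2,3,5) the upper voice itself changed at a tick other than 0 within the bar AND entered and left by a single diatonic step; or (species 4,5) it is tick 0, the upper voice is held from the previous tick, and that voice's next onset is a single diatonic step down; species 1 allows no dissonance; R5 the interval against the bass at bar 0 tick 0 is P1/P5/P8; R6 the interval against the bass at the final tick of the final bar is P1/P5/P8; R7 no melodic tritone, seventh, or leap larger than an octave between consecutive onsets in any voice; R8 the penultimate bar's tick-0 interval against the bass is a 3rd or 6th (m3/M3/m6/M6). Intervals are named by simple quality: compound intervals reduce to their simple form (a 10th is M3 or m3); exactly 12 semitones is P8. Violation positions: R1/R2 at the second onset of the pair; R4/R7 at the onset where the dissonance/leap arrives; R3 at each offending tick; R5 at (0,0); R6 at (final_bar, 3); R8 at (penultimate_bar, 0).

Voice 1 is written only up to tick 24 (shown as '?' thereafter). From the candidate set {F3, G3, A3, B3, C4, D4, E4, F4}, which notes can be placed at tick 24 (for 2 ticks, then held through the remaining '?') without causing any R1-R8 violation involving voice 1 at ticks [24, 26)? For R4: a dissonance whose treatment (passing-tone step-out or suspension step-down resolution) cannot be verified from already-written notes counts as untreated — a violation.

F3: violates R2,R7,R8
G3: violates R4,R7,R8
A3: legal
B3: violates R4,R7,R8
C4: violates R2,R8
D4: legal
E4: violates R4,R8
F4: violates R2,R8

{A3, D4}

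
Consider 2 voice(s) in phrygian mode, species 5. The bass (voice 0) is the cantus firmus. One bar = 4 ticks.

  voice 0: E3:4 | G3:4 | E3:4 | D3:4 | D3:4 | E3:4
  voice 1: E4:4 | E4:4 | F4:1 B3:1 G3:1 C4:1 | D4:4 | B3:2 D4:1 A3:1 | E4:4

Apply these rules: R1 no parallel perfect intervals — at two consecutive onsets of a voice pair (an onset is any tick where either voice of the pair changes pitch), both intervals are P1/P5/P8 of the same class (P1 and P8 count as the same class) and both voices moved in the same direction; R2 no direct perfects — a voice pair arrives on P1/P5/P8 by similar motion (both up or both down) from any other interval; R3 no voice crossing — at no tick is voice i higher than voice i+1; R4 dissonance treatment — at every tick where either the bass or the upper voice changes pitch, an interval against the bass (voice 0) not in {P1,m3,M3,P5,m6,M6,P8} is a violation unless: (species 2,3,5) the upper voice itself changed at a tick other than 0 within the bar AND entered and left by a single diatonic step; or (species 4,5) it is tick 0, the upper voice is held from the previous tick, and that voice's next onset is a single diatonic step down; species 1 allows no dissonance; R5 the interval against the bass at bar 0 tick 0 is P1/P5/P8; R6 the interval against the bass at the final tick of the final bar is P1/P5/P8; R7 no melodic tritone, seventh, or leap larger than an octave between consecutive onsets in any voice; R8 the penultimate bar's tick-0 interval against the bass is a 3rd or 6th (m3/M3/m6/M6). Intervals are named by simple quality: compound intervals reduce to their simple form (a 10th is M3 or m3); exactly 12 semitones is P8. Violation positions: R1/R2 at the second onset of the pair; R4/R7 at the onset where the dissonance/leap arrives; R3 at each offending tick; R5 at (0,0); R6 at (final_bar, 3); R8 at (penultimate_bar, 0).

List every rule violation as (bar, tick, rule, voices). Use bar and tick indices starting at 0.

(2, 0, R4, (0, 1))
(2, 1, R7, (1,))
(5, 0, R2, (0, 1))

bar 0: v0=E3 v1=E4 downbeat P8
bar 1: v0=G3 v1=E4 downbeat M6
bar 2: v0=E3 v1=F4 downbeat m2
bar 3: v0=D3 v1=D4 downbeat P8
bar 4: v0=D3 v1=B3 downbeat M6
bar 5: v0=E3 v1=E4 downbeat P8
  -> R4 @ bar 2 tick 0 v(0, 1): E3/F4 m2 untreated
  -> R7 @ bar 2 tick 1 v(1,): F4->B3 leap 6st
  -> R2 @ bar 5 tick 0 v(0, 1): D3/A3 P5 -> E3/E4 P8 similar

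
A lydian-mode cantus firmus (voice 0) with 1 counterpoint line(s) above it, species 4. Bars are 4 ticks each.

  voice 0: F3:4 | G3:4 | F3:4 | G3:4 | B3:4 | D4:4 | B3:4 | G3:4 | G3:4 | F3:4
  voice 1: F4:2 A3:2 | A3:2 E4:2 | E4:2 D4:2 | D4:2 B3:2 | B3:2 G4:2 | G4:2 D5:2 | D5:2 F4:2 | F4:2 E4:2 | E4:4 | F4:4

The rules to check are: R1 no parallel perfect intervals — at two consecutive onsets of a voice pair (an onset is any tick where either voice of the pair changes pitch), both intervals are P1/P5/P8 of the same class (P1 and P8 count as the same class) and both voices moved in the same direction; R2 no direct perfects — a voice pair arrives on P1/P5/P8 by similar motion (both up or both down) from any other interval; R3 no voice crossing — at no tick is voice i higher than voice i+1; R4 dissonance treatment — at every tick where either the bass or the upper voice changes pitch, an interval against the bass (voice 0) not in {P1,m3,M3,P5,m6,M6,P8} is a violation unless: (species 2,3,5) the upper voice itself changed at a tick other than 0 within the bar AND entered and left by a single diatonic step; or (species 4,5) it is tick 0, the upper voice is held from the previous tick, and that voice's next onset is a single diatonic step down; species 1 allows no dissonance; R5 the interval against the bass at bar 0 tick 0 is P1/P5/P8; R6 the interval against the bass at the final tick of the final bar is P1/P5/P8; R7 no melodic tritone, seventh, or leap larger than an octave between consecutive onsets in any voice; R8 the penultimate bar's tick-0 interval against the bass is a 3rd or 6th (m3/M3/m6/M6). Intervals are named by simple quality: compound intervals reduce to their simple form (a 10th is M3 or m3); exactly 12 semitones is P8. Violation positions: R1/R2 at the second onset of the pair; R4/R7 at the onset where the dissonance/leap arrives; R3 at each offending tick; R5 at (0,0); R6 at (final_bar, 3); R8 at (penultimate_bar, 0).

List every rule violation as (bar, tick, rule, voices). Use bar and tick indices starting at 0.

(1, 0, R4, (0, 1))
(5, 0, R4, (0, 1))
(6, 2, R4, (0, 1))

bar 0: v0=F3 v1=F4 downbeat P8
bar 1: v0=G3 v1=A3 downbeat M2
bar 2: v0=F3 v1=E4 downbeat M7
bar 3: v0=G3 v1=D4 downbeat P5
bar 4: v0=B3 v1=B3 downbeat P1
bar 5: v0=D4 v1=G4 downbeat P4
bar 6: v0=B3 v1=D5 downbeat m3
bar 7: v0=G3 v1=F4 downbeat m7
bar 8: v0=G3 v1=E4 downbeat M6
bar 9: v0=F3 v1=F4 downbeat P8
  -> R4 @ bar 1 tick 0 v(0, 1): G3/A3 M2 untreated
  -> R4 @ bar 5 tick 0 v(0, 1): D4/G4 P4 untreated
  -> R4 @ bar 6 tick 2 v(0, 1): B3/F4 TT untreated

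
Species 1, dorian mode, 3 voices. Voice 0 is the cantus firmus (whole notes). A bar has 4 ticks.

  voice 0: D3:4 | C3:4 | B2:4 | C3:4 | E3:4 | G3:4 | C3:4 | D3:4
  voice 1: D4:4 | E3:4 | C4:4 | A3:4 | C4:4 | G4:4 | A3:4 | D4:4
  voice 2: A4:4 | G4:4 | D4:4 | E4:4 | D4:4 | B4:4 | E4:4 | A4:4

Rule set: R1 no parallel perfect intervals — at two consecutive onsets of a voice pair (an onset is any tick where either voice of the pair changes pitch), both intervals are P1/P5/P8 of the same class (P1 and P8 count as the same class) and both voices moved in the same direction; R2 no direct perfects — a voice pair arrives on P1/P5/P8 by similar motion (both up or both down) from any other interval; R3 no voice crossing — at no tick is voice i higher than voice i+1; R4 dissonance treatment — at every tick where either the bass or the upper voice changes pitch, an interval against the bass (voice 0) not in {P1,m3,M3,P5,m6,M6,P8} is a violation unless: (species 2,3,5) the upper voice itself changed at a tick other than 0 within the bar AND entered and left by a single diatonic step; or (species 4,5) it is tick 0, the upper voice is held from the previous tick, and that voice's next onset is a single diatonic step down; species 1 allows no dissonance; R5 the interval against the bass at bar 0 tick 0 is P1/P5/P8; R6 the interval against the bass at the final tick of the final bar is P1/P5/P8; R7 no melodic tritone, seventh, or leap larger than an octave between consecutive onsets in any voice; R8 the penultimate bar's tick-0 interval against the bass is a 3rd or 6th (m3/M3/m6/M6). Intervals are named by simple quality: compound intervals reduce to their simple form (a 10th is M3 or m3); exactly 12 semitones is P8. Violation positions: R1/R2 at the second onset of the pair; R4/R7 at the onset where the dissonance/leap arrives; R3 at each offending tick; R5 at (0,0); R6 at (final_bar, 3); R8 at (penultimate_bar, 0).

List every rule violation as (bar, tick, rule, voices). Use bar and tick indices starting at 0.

bar 0: v0=D3 v1=D4 v2=A4 downbeat P5
bar 1: v0=C3 v1=E3 v2=G4 downbeat P5
bar 2: v0=B2 v1=C4 v2=D4 downbeat m3
bar 3: v0=C3 v1=A3 v2=E4 downbeat M3
bar 4: v0=E3 v1=C4 v2=D4 downbeat m7
bar 5: v0=G3 v1=G4 v2=B4 downbeat M3
bar 6: v0=C3 v1=A3 v2=E4 downbeat M3
bar 7: v0=D3 v1=D4 v2=A4 downbeat P5
  -> R1 @ bar 1 tick 0 v(0, 2): D3/A4 P5 -> C3/G4 P5 similar
  -> R7 @ bar 1 tick 0 v(1,): D4->E3 leap 10st
  -> R4 @ bar 2 tick 0 v(0, 1): B2/C4 m2 untreated
  -> R4 @ bar 4 tick 0 v(0, 2): E3/D4 m7 untreated
  -> R2 @ bar 5 tick 0 v(0, 1): E3/C4 m6 -> G3/G4 P8 similar
  -> R2 @ bar 6 tick 0 v(1, 2): G4/B4 M3 -> A3/E4 P5 similar
  -> R7 @ bar 6 tick 0 v(1,): G4->A3 leap 10st
  -> R1 @ bar 7 tick 0 v(1, 2): A3/E4 P5 -> D4/A4 P5 similar
  -> R2 @ bar 7 tick 0 v(0, 1): C3/A3 M6 -> D3/D4 P8 similar
  -> R2 @ bar 7 tick 0 v(0, 2): C3/E4 M3 -> D3/A4 P5 similar

(1, 0, R1, (0, 2))
(1, 0, R7, (1,))
(2, 0, R4, (0, 1))
(4, 0, R4, (0, 2))
(5, 0, R2, (0, 1))
(6, 0, R2, (1, 2))
(6, 0, R7, (1,))
(7, 0, R1, (1, 2))
(7, 0, R2, (0, 1))
(7, 0, R2, (0, 2))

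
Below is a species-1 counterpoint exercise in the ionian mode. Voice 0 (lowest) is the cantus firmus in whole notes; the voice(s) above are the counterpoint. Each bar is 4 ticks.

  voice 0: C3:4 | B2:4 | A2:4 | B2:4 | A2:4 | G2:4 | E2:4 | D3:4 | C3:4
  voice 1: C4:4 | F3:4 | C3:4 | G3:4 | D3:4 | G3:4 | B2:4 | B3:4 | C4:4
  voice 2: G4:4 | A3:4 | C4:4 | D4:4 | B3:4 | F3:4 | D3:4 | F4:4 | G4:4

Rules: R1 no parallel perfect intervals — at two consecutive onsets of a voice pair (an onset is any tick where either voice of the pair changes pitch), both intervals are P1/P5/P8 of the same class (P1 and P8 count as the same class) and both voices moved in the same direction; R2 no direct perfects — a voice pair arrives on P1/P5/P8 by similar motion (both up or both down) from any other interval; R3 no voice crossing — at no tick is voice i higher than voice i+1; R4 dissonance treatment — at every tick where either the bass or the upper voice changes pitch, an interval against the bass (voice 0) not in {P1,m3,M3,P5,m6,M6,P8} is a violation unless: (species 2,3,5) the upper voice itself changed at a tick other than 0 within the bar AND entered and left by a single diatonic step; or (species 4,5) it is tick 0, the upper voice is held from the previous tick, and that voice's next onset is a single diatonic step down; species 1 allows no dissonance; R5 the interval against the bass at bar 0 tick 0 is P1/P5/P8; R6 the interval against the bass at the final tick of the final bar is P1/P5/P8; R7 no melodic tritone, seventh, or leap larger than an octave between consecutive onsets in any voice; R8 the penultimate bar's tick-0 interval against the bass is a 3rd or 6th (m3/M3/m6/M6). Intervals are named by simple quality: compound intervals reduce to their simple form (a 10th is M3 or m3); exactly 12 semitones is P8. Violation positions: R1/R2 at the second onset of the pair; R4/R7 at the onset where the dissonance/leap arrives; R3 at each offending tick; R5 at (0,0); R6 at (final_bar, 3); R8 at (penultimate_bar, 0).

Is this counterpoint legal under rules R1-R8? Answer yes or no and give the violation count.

No (17 violations)

bar 0: v0=C3 v1=C4 v2=G4 (P5)
bar 1: v0=B2 v1=F3 v2=A3 (m7)
bar 2: v0=A2 v1=C3 v2=C4 (m3)
bar 3: v0=B2 v1=G3 v2=D4 (m3)
bar 4: v0=A2 v1=D3 v2=B3 (M2)
bar 5: v0=G2 v1=G3 v2=F3 (m7)
bar 6: v0=E2 v1=B2 v2=D3 (m7)
bar 7: v0=D3 v1=B3 v2=F4 (m3)
bar 8: v0=C3 v1=C4 v2=G4 (P5)
  R4 @ bar1.0: B2/F3 TT untreated
  R4 @ bar1.0: B2/A3 m7 untreated
  R7 @ bar1.0: G4->A3 leap 10st
  R2 @ bar3.0: C3/C4 P8 -> G3/D4 P5 similar
  R4 @ bar4.0: A2/D3 P4 untreated
  R4 @ bar4.0: A2/B3 M2 untreated
  R3 @ bar5.0: G3 above F3
  R4 @ bar5.0: G2/F3 m7 untreated
  R7 @ bar5.0: B3->F3 leap 6st
  R3 @ bar5.1: G3 above F3
  R3 @ bar5.2: G3 above F3
  R3 @ bar5.3: G3 above F3
  R2 @ bar6.0: G2/G3 P8 -> E2/B2 P5 similar
  R4 @ bar6.0: E2/D3 m7 untreated
  R7 @ bar7.0: E2->D3 leap 10st
  R7 @ bar7.0: D3->F4 leap 15st
  R2 @ bar8.0: B3/F4 TT -> C4/G4 P5 similar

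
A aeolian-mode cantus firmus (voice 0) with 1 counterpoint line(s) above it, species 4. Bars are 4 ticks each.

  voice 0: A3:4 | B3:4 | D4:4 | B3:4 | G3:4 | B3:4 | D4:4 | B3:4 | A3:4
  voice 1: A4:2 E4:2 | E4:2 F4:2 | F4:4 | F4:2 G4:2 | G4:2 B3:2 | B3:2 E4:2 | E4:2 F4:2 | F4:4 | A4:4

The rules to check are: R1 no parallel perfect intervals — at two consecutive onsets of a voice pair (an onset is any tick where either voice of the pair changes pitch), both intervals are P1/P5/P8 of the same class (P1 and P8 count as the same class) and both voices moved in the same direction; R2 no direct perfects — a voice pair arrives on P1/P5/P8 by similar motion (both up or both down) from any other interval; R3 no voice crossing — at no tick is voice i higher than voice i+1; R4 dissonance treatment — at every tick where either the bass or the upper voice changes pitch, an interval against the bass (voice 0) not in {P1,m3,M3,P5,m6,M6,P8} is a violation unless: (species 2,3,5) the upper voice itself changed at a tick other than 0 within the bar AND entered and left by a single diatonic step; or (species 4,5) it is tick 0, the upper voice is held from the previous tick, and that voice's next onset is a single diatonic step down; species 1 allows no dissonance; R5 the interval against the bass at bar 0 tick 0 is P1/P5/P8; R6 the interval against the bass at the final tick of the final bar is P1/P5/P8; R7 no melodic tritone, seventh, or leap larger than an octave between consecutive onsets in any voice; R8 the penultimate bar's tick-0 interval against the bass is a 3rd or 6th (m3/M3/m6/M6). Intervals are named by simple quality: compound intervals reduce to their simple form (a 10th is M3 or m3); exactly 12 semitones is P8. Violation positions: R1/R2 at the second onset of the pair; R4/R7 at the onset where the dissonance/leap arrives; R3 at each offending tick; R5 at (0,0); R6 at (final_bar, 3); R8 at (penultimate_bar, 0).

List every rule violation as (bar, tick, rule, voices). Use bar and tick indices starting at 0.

(1, 0, R4, (0, 1))
(1, 2, R4, (0, 1))
(3, 0, R4, (0, 1))
(5, 2, R4, (0, 1))
(6, 0, R4, (0, 1))
(7, 0, R4, (0, 1))
(7, 0, R8, (0, 1))

bar 0: v0=A3 v1=A4 downbeat P8
bar 1: v0=B3 v1=E4 downbeat P4
bar 2: v0=D4 v1=F4 downbeat m3
bar 3: v0=B3 v1=F4 downbeat TT
bar 4: v0=G3 v1=G4 downbeat P8
bar 5: v0=B3 v1=B3 downbeat P1
bar 6: v0=D4 v1=E4 downbeat M2
bar 7: v0=B3 v1=F4 downbeat TT
bar 8: v0=A3 v1=A4 downbeat P8
  -> R4 @ bar 1 tick 0 v(0, 1): B3/E4 P4 untreated
  -> R4 @ bar 1 tick 2 v(0, 1): B3/F4 TT untreated
  -> R4 @ bar 3 tick 0 v(0, 1): B3/F4 TT untreated
  -> R4 @ bar 5 tick 2 v(0, 1): B3/E4 P4 untreated
  -> R4 @ bar 6 tick 0 v(0, 1): D4/E4 M2 untreated
  -> R4 @ bar 7 tick 0 v(0, 1): B3/F4 TT untreated
  -> R8 @ bar 7 tick 0 v(0, 1): penult TT not 3rd/6th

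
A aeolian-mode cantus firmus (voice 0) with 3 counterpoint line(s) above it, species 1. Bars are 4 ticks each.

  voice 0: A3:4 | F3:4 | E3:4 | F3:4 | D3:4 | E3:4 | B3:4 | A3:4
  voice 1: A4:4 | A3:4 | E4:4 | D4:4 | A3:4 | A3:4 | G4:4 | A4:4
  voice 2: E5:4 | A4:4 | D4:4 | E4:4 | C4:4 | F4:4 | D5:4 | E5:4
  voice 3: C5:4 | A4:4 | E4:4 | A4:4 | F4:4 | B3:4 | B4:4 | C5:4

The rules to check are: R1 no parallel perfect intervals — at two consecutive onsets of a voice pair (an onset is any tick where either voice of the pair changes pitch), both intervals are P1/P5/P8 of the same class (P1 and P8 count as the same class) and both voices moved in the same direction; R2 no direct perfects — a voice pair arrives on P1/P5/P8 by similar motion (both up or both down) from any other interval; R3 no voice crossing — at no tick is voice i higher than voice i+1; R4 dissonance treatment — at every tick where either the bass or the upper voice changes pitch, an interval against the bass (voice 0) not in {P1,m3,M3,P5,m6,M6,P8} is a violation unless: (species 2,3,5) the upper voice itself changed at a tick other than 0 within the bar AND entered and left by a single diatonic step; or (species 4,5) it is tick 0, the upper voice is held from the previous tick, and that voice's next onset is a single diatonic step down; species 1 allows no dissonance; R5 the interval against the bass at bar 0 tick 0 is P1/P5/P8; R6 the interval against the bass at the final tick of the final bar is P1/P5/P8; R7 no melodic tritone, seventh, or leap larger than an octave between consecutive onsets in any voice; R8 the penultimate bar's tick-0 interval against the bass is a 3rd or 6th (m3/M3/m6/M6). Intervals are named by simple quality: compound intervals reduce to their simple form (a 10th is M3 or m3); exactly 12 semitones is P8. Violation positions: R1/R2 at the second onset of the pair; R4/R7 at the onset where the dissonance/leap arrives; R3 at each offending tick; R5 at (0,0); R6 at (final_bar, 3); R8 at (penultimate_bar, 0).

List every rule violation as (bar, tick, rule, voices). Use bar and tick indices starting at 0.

bar 0: v0=A3 v1=A4 v2=E5 v3=C5 downbeat m3
bar 1: v0=F3 v1=A3 v2=A4 v3=A4 downbeat M3
bar 2: v0=E3 v1=E4 v2=D4 v3=E4 downbeat P8
bar 3: v0=F3 v1=D4 v2=E4 v3=A4 downbeat M3
bar 4: v0=D3 v1=A3 v2=C4 v3=F4 downbeat m3
bar 5: v0=E3 v1=A3 v2=F4 v3=B3 downbeat P5
bar 6: v0=B3 v1=G4 v2=D5 v3=B4 downbeat P8
bar 7: v0=A3 v1=A4 v2=E5 v3=C5 downbeat m3
  -> R3 @ bar 0 tick 0 v(2, 3): E5 above C5
  -> R5 @ bar 0 tick 0 v(0, 3): opens on m3
  -> R3 @ bar 0 tick 1 v(2, 3): E5 above C5
  -> R3 @ bar 0 tick 2 v(2, 3): E5 above C5
  -> R3 @ bar 0 tick 3 v(2, 3): E5 above C5
  -> R2 @ bar 1 tick 0 v(1, 2): A4/E5 P5 -> A3/A4 P8 similar
  -> R2 @ bar 1 tick 0 v(1, 3): A4/C5 m3 -> A3/A4 P8 similar
  -> R2 @ bar 1 tick 0 v(2, 3): E5/C5 M3 -> A4/A4 P1 similar
  -> R2 @ bar 2 tick 0 v(0, 3): F3/A4 M3 -> E3/E4 P8 similar
  -> R3 @ bar 2 tick 0 v(1, 2): E4 above D4
  -> R4 @ bar 2 tick 0 v(0, 2): E3/D4 m7 untreated
  -> R3 @ bar 2 tick 1 v(1, 2): E4 above D4
  -> R3 @ bar 2 tick 2 v(1, 2): E4 above D4
  -> R3 @ bar 2 tick 3 v(1, 2): E4 above D4
  -> R4 @ bar 3 tick 0 v(0, 2): F3/E4 M7 untreated
  -> R2 @ bar 4 tick 0 v(0, 1): F3/D4 M6 -> D3/A3 P5 similar
  -> R4 @ bar 4 tick 0 v(0, 2): D3/C4 m7 untreated
  -> R3 @ bar 5 tick 0 v(2, 3): F4 above B3
  -> R4 @ bar 5 tick 0 v(0, 1): E3/A3 P4 untreated
  -> R4 @ bar 5 tick 0 v(0, 2): E3/F4 m2 untreated
  -> R7 @ bar 5 tick 0 v(3,): F4->B3 leap 6st
  -> R3 @ bar 5 tick 1 v(2, 3): F4 above B3
  -> R3 @ bar 5 tick 2 v(2, 3): F4 above B3
  -> R3 @ bar 5 tick 3 v(2, 3): F4 above B3
  -> R2 @ bar 6 tick 0 v(0, 3): E3/B3 P5 -> B3/B4 P8 similar
  -> R2 @ bar 6 tick 0 v(1, 2): A3/F4 m6 -> G4/D5 P5 similar
  -> R3 @ bar 6 tick 0 v(2, 3): D5 above B4
  -> R7 @ bar 6 tick 0 v(1,): A3->G4 leap 10st
  -> R8 @ bar 6 tick 0 v(0, 3): penult P8 not 3rd/6th
  -> R3 @ bar 6 tick 1 v(2, 3): D5 above B4
  -> R3 @ bar 6 tick 2 v(2, 3): D5 above B4
  -> R3 @ bar 6 tick 3 v(2, 3): D5 above B4
  -> R1 @ bar 7 tick 0 v(1, 2): G4/D5 P5 -> A4/E5 P5 similar
  -> R3 @ bar 7 tick 0 v(2, 3): E5 above C5
  -> R3 @ bar 7 tick 1 v(2, 3): E5 above C5
  -> R3 @ bar 7 tick 2 v(2, 3): E5 above C5
  -> R3 @ bar 7 tick 3 v(2, 3): E5 above C5
  -> R6 @ bar 7 tick 3 v(0, 3): closes on m3

(0, 0, R3, (2, 3))
(0, 0, R5, (0, 3))
(0, 1, R3, (2, 3))
(0, 2, R3, (2, 3))
(0, 3, R3, (2, 3))
(1, 0, R2, (1, 2))
(1, 0, R2, (1, 3))
(1, 0, R2, (2, 3))
(2, 0, R2, (0, 3))
(2, 0, R3, (1, 2))
(2, 0, R4, (0, 2))
(2, 1, R3, (1, 2))
(2, 2, R3, (1, 2))
(2, 3, R3, (1, 2))
(3, 0, R4, (0, 2))
(4, 0, R2, (0, 1))
(4, 0, R4, (0, 2))
(5, 0, R3, (2, 3))
(5, 0, R4, (0, 1))
(5, 0, R4, (0, 2))
(5, 0, R7, (3,))
(5, 1, R3, (2, 3))
(5, 2, R3, (2, 3))
(5, 3, R3, (2, 3))
(6, 0, R2, (0, 3))
(6, 0, R2, (1, 2))
(6, 0, R3, (2, 3))
(6, 0, R7, (1,))
(6, 0, R8, (0, 3))
(6, 1, R3, (2, 3))
(6, 2, R3, (2, 3))
(6, 3, R3, (2, 3))
(7, 0, R1, (1, 2))
(7, 0, R3, (2, 3))
(7, 1, R3, (2, 3))
(7, 2, R3, (2, 3))
(7, 3, R3, (2, 3))
(7, 3, R6, (0, 3))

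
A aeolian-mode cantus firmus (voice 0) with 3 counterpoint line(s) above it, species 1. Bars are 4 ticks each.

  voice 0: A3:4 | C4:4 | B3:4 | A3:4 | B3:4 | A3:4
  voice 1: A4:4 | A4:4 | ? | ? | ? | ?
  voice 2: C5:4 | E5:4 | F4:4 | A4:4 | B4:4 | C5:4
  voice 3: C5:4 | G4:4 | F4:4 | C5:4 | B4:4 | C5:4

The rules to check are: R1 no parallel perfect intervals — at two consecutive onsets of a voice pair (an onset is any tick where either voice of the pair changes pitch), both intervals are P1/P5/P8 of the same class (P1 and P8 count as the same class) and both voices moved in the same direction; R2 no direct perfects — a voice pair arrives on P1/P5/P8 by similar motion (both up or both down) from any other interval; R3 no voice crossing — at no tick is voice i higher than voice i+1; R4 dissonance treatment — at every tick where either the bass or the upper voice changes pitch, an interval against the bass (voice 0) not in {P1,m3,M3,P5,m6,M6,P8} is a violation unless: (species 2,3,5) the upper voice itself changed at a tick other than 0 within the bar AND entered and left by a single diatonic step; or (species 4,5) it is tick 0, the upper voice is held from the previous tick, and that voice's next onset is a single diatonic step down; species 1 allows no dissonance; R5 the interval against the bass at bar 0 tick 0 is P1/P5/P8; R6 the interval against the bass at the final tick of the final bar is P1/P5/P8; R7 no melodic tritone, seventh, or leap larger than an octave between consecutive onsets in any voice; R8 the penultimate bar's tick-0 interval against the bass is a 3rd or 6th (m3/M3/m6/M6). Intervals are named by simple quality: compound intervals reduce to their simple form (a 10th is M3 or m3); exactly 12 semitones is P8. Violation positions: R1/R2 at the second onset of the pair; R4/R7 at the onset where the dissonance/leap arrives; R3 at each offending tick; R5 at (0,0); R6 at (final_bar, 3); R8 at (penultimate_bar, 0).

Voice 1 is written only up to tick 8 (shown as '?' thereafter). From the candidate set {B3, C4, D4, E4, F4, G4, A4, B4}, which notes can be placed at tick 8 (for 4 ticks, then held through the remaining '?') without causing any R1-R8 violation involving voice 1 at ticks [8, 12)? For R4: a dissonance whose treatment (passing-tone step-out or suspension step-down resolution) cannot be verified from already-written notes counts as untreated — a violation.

B3: violates R2,R7
C4: violates R4
D4: legal
E4: violates R4
F4: violates R2,R4
G4: violates R3
A4: violates R3,R4
B4: violates R3

{D4}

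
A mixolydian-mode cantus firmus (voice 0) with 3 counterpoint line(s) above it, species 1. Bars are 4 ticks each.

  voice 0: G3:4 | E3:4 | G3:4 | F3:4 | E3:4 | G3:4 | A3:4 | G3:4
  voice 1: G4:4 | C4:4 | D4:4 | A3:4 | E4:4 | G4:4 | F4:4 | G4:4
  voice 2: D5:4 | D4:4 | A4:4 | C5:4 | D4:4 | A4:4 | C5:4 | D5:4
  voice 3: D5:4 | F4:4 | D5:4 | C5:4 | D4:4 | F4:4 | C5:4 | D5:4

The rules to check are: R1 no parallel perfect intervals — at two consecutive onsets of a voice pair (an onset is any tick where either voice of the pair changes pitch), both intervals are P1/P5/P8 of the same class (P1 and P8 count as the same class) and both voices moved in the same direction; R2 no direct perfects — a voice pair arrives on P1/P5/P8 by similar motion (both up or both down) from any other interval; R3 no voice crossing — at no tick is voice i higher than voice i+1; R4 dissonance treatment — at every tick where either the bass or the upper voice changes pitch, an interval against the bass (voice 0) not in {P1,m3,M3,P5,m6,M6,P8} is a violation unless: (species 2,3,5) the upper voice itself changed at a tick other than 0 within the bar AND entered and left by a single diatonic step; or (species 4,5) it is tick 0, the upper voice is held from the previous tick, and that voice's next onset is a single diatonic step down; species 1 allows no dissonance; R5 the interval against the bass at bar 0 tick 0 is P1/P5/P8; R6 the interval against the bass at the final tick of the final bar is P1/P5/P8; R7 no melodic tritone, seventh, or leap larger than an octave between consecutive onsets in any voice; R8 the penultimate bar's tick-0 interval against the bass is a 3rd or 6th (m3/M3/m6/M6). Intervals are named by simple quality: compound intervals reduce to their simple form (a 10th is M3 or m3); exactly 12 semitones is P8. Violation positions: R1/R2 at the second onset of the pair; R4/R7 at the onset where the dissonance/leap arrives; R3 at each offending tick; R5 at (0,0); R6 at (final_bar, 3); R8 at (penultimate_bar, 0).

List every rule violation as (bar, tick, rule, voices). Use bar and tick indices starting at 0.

(1, 0, R4, (0, 2))
(1, 0, R4, (0, 3))
(2, 0, R2, (0, 1))
(2, 0, R2, (0, 3))
(2, 0, R2, (1, 2))
(2, 0, R2, (1, 3))
(2, 0, R4, (0, 2))
(3, 0, R1, (0, 3))
(4, 0, R1, (2, 3))
(4, 0, R3, (1, 2))
(4, 0, R4, (0, 2))
(4, 0, R4, (0, 3))
(4, 0, R7, (2,))
(4, 0, R7, (3,))
(4, 1, R3, (1, 2))
(4, 2, R3, (1, 2))
(4, 3, R3, (1, 2))
(5, 0, R1, (0, 1))
(5, 0, R3, (2, 3))
(5, 0, R4, (0, 2))
(5, 0, R4, (0, 3))
(5, 1, R3, (2, 3))
(5, 2, R3, (2, 3))
(5, 3, R3, (2, 3))
(6, 0, R2, (2, 3))
(7, 0, R1, (1, 2))
(7, 0, R1, (1, 3))
(7, 0, R1, (2, 3))

bar 0: v0=G3 v1=G4 v2=D5 v3=D5 downbeat P5
bar 1: v0=E3 v1=C4 v2=D4 v3=F4 downbeat m2
bar 2: v0=G3 v1=D4 v2=A4 v3=D5 downbeat P5
bar 3: v0=F3 v1=A3 v2=C5 v3=C5 downbeat P5
bar 4: v0=E3 v1=E4 v2=D4 v3=D4 downbeat m7
bar 5: v0=G3 v1=G4 v2=A4 v3=F4 downbeat m7
bar 6: v0=A3 v1=F4 v2=C5 v3=C5 downbeat m3
bar 7: v0=G3 v1=G4 v2=D5 v3=D5 downbeat P5
  -> R4 @ bar 1 tick 0 v(0, 2): E3/D4 m7 untreated
  -> R4 @ bar 1 tick 0 v(0, 3): E3/F4 m2 untreated
  -> R2 @ bar 2 tick 0 v(0, 1): E3/C4 m6 -> G3/D4 P5 similar
  -> R2 @ bar 2 tick 0 v(0, 3): E3/F4 m2 -> G3/D5 P5 similar
  -> R2 @ bar 2 tick 0 v(1, 2): C4/D4 M2 -> D4/A4 P5 similar
  -> R2 @ bar 2 tick 0 v(1, 3): C4/F4 P4 -> D4/D5 P8 similar
  -> R4 @ bar 2 tick 0 v(0, 2): G3/A4 M2 untreated
  -> R1 @ bar 3 tick 0 v(0, 3): G3/D5 P5 -> F3/C5 P5 similar
  -> R1 @ bar 4 tick 0 v(2, 3): C5/C5 P1 -> D4/D4 P1 similar
  -> R3 @ bar 4 tick 0 v(1, 2): E4 above D4
  -> R4 @ bar 4 tick 0 v(0, 2): E3/D4 m7 untreated
  -> R4 @ bar 4 tick 0 v(0, 3): E3/D4 m7 untreated
  -> R7 @ bar 4 tick 0 v(2,): C5->D4 leap 10st
  -> R7 @ bar 4 tick 0 v(3,): C5->D4 leap 10st
  -> R3 @ bar 4 tick 1 v(1, 2): E4 above D4
  -> R3 @ bar 4 tick 2 v(1, 2): E4 above D4
  -> R3 @ bar 4 tick 3 v(1, 2): E4 above D4
  -> R1 @ bar 5 tick 0 v(0, 1): E3/E4 P8 -> G3/G4 P8 similar
  -> R3 @ bar 5 tick 0 v(2, 3): A4 above F4
  -> R4 @ bar 5 tick 0 v(0, 2): G3/A4 M2 untreated
  -> R4 @ bar 5 tick 0 v(0, 3): G3/F4 m7 untreated
  -> R3 @ bar 5 tick 1 v(2, 3): A4 above F4
  -> R3 @ bar 5 tick 2 v(2, 3): A4 above F4
  -> R3 @ bar 5 tick 3 v(2, 3): A4 above F4
  -> R2 @ bar 6 tick 0 v(2, 3): A4/F4 M3 -> C5/C5 P1 similar
  -> R1 @ bar 7 tick 0 v(1, 2): F4/C5 P5 -> G4/D5 P5 similar
  -> R1 @ bar 7 tick 0 v(1, 3): F4/C5 P5 -> G4/D5 P5 similar
  -> R1 @ bar 7 tick 0 v(2, 3): C5/C5 P1 -> D5/D5 P1 similar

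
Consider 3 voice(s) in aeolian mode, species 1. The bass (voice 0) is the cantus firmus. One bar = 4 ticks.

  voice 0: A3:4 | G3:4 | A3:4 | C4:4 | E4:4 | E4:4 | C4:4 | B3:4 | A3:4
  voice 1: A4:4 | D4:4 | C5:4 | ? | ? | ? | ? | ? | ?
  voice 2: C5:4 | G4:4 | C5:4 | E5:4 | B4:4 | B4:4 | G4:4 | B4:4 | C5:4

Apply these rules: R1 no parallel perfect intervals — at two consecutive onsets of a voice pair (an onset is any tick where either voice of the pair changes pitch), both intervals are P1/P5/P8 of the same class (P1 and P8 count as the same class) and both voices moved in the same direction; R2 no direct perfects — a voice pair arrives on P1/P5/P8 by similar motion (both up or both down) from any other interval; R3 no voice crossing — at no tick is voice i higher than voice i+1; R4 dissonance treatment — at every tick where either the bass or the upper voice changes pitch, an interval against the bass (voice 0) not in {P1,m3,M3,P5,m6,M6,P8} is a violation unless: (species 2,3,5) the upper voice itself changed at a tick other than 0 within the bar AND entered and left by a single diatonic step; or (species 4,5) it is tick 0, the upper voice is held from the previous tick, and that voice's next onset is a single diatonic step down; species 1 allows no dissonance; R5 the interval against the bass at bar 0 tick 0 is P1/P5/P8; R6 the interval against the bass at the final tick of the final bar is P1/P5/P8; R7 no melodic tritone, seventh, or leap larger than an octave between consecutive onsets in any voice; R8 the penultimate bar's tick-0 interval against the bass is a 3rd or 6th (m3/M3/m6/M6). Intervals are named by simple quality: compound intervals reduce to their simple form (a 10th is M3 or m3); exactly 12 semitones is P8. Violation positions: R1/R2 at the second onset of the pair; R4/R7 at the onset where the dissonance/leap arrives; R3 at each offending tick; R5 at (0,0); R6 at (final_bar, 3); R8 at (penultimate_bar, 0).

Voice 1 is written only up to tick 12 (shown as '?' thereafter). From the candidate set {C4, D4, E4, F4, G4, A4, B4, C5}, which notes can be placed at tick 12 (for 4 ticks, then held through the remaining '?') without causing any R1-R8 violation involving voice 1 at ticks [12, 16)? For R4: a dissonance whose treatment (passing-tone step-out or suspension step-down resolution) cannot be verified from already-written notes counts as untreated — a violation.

C4: legal
D4: violates R4,R7
E4: legal
F4: violates R4
G4: legal
A4: legal
B4: violates R4
C5: legal

{A4, C4, C5, E4, G4}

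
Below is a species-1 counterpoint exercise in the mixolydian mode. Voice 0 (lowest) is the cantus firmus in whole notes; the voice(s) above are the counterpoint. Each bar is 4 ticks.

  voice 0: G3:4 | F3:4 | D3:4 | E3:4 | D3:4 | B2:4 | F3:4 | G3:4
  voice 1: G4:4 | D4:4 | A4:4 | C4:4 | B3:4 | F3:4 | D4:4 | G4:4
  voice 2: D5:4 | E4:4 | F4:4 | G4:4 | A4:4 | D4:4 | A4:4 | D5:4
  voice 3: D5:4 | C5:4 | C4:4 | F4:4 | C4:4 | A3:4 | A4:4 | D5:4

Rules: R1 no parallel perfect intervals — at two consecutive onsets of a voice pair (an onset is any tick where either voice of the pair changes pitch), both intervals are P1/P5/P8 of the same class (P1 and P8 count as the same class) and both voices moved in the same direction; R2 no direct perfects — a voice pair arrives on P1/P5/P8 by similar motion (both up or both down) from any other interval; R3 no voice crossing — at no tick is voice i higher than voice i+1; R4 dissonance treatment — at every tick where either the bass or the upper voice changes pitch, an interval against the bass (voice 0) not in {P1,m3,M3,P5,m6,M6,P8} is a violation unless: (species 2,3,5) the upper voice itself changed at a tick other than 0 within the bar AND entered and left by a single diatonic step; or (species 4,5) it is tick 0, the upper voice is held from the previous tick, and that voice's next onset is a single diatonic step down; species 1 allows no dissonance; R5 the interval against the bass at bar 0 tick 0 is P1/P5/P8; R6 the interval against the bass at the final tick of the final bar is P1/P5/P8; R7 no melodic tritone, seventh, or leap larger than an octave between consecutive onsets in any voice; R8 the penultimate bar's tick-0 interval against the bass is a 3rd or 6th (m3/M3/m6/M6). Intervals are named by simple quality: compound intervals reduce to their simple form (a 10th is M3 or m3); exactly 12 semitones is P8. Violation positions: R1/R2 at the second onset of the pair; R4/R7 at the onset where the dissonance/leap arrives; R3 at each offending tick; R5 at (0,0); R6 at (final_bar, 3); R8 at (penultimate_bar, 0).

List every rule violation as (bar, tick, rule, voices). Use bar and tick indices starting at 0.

(1, 0, R1, (0, 3))
(1, 0, R4, (0, 2))
(1, 0, R7, (2,))
(2, 0, R3, (1, 2))
(2, 0, R3, (2, 3))
(2, 0, R4, (0, 3))
(2, 1, R3, (1, 2))
(2, 1, R3, (2, 3))
(2, 2, R3, (1, 2))
(2, 2, R3, (2, 3))
(2, 3, R3, (1, 2))
(2, 3, R3, (2, 3))
(3, 0, R3, (2, 3))
(3, 0, R4, (0, 3))
(3, 1, R3, (2, 3))
(3, 2, R3, (2, 3))
(3, 3, R3, (2, 3))
(4, 0, R3, (2, 3))
(4, 0, R4, (0, 3))
(4, 1, R3, (2, 3))
(4, 2, R3, (2, 3))
(4, 3, R3, (2, 3))
(5, 0, R3, (2, 3))
(5, 0, R4, (0, 1))
(5, 0, R4, (0, 3))
(5, 0, R7, (1,))
(5, 1, R3, (2, 3))
(5, 2, R3, (2, 3))
(5, 3, R3, (2, 3))
(6, 0, R2, (1, 2))
(6, 0, R2, (1, 3))
(6, 0, R2, (2, 3))
(6, 0, R7, (0,))
(7, 0, R1, (1, 2))
(7, 0, R1, (1, 3))
(7, 0, R1, (2, 3))
(7, 0, R2, (0, 1))
(7, 0, R2, (0, 2))
(7, 0, R2, (0, 3))

bar 0: v0=G3 v1=G4 v2=D5 v3=D5 downbeat P5
bar 1: v0=F3 v1=D4 v2=E4 v3=C5 downbeat P5
bar 2: v0=D3 v1=A4 v2=F4 v3=C4 downbeat m7
bar 3: v0=E3 v1=C4 v2=G4 v3=F4 downbeat m2
bar 4: v0=D3 v1=B3 v2=A4 v3=C4 downbeat m7
bar 5: v0=B2 v1=F3 v2=D4 v3=A3 downbeat m7
bar 6: v0=F3 v1=D4 v2=A4 v3=A4 downbeat M3
bar 7: v0=G3 v1=G4 v2=D5 v3=D5 downbeat P5
  -> R1 @ bar 1 tick 0 v(0, 3): G3/D5 P5 -> F3/C5 P5 similar
  -> R4 @ bar 1 tick 0 v(0, 2): F3/E4 M7 untreated
  -> R7 @ bar 1 tick 0 v(2,): D5->E4 leap 10st
  -> R3 @ bar 2 tick 0 v(1, 2): A4 above F4
  -> R3 @ bar 2 tick 0 v(2, 3): F4 above C4
  -> R4 @ bar 2 tick 0 v(0, 3): D3/C4 m7 untreated
  -> R3 @ bar 2 tick 1 v(1, 2): A4 above F4
  -> R3 @ bar 2 tick 1 v(2, 3): F4 above C4
  -> R3 @ bar 2 tick 2 v(1, 2): A4 above F4
  -> R3 @ bar 2 tick 2 v(2, 3): F4 above C4
  -> R3 @ bar 2 tick 3 v(1, 2): A4 above F4
  -> R3 @ bar 2 tick 3 v(2, 3): F4 above C4
  -> R3 @ bar 3 tick 0 v(2, 3): G4 above F4
  -> R4 @ bar 3 tick 0 v(0, 3): E3/F4 m2 untreated
  -> R3 @ bar 3 tick 1 v(2, 3): G4 above F4
  -> R3 @ bar 3 tick 2 v(2, 3): G4 above F4
  -> R3 @ bar 3 tick 3 v(2, 3): G4 above F4
  -> R3 @ bar 4 tick 0 v(2, 3): A4 above C4
  -> R4 @ bar 4 tick 0 v(0, 3): D3/C4 m7 untreated
  -> R3 @ bar 4 tick 1 v(2, 3): A4 above C4
  -> R3 @ bar 4 tick 2 v(2, 3): A4 above C4
  -> R3 @ bar 4 tick 3 v(2, 3): A4 above C4
  -> R3 @ bar 5 tick 0 v(2, 3): D4 above A3
  -> R4 @ bar 5 tick 0 v(0, 1): B2/F3 TT untreated
  -> R4 @ bar 5 tick 0 v(0, 3): B2/A3 m7 untreated
  -> R7 @ bar 5 tick 0 v(1,): B3->F3 leap 6st
  -> R3 @ bar 5 tick 1 v(2, 3): D4 above A3
  -> R3 @ bar 5 tick 2 v(2, 3): D4 above A3
  -> R3 @ bar 5 tick 3 v(2, 3): D4 above A3
  -> R2 @ bar 6 tick 0 v(1, 2): F3/D4 M6 -> D4/A4 P5 similar
  -> R2 @ bar 6 tick 0 v(1, 3): F3/A3 M3 -> D4/A4 P5 similar
  -> R2 @ bar 6 tick 0 v(2, 3): D4/A3 P4 -> A4/A4 P1 similar
  -> R7 @ bar 6 tick 0 v(0,): B2->F3 leap 6st
  -> R1 @ bar 7 tick 0 v(1, 2): D4/A4 P5 -> G4/D5 P5 similar
  -> R1 @ bar 7 tick 0 v(1, 3): D4/A4 P5 -> G4/D5 P5 similar
  -> R1 @ bar 7 tick 0 v(2, 3): A4/A4 P1 -> D5/D5 P1 similar
  -> R2 @ bar 7 tick 0 v(0, 1): F3/D4 M6 -> G3/G4 P8 similar
  -> R2 @ bar 7 tick 0 v(0, 2): F3/A4 M3 -> G3/D5 P5 similar
  -> R2 @ bar 7 tick 0 v(0, 3): F3/A4 M3 -> G3/D5 P5 similar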